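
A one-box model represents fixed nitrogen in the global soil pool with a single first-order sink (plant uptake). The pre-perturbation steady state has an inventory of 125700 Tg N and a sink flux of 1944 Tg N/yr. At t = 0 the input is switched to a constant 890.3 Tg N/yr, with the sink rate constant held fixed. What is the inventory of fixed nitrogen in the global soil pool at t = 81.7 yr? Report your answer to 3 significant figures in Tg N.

The sink rate constant is k = F₀/M₀ = 1944/125700 = 0.01547 yr⁻¹.
Solving dM/dt = F₁ − kM with M(0) = M₀ gives M(t) = F₁/k + (M₀ − F₁/k)·e^(−kt).
F₁/k = 890.3/0.01547 = 57567 Tg N; kt = 0.01547 × 81.7 = 1.264, e^(−kt) = 0.2827.
M(81.7) = 57567 + (125700 − 57567) × 0.2827 = 57567 + 19260 = 76825 Tg N.

76800 Tg N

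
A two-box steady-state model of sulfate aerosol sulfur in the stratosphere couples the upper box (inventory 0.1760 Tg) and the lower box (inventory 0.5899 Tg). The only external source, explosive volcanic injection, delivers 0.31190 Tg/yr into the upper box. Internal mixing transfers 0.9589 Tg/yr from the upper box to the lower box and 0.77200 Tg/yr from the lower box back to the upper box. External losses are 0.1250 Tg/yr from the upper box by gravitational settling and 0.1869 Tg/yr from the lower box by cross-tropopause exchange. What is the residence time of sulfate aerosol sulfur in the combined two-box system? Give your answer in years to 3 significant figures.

2.46 yr

Residence time in the combined system uses the total inventory and the total *external* removal — internal exchanges between the two boxes cancel.
M_total = 0.1760 + 0.5899 = 0.76590 Tg.
ΣF_external_out = 0.1250 + 0.1869 = 0.31190 Tg/yr.
τ = M_total / ΣF_ext = 0.76590 / 0.31190 = 2.456 yr.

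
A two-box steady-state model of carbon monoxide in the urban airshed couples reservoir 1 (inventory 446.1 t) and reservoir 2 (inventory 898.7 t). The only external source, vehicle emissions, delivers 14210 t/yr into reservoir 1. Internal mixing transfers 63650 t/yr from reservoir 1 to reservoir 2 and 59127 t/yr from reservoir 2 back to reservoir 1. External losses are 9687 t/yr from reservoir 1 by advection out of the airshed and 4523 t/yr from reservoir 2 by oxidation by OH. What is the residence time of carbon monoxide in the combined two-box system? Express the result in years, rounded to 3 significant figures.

Treat the two boxes together as one reservoir: the mixing fluxes between them are internal recycling, so τ = ΣM / Σ(external losses).
M_total = 446.1 + 898.7 = 1344.8 t.
ΣF_external_out = 9687 + 4523 = 14210 t/yr.
τ = M_total / ΣF_ext = 1344.8 / 14210 = 0.09464 yr.

0.0946 yr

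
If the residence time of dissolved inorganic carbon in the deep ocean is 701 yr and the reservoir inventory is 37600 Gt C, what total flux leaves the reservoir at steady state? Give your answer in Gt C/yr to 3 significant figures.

53.6 Gt C/yr

F = M / τ = 37600 / 701 = 53.64 Gt C/yr.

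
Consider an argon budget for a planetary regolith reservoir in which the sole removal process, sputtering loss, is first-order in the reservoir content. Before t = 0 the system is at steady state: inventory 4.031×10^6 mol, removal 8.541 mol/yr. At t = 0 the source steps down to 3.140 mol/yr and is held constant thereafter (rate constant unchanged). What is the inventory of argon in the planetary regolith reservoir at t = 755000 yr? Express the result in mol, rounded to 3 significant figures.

2.00×10^6 mol

τ = M₀/F₀ = 4.031×10^6/8.541 = 472000 yr; rate constant k = 1/τ.
New steady state M_∞ = F₁/k = F₁·τ = 3.140 × 472000 = 1.4820×10^6 mol.
M(t) = M_∞ + (M₀ − M_∞)·e^(−t/τ); t/τ = 755000/472000 = 1.600, so e^(−t/τ) = 0.2020.
M(t) = 1.4820×10^6 + 2.549×10^6 × 0.2020 = 1.9967×10^6 mol.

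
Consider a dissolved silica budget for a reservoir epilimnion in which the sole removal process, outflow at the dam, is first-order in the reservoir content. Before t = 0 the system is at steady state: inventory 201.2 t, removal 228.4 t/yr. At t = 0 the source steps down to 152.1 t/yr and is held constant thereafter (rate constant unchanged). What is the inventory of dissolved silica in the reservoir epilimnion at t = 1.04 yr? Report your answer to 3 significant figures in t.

155 t

τ = M₀/F₀ = 201.2/228.4 = 0.8809 yr; rate constant k = 1/τ.
New steady state M_∞ = F₁/k = F₁·τ = 152.1 × 0.8809 = 133.99 t.
M(t) = M_∞ + (M₀ − M_∞)·e^(−t/τ); t/τ = 1.04/0.8809 = 1.181, so e^(−t/τ) = 0.3071.
M(t) = 133.99 + 67.21 × 0.3071 = 154.63 t.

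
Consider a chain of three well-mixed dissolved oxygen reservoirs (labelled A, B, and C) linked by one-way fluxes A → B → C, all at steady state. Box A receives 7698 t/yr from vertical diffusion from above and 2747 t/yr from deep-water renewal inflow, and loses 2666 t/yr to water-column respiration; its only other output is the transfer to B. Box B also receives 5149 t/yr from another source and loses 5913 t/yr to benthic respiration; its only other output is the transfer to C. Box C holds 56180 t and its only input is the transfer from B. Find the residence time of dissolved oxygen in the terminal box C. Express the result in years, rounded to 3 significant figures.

8.01 yr

Box A: F(A→B) = (7698 + 2747) − 2666 = 7779.0 t/yr.
Box B: F(B→C) = (7779.0 + 5149) − 5913 = 7015.0 t/yr.
Box C throughput = its input = 7015.0 t/yr; τ = 56180 / 7015.0 = 8.009 yr.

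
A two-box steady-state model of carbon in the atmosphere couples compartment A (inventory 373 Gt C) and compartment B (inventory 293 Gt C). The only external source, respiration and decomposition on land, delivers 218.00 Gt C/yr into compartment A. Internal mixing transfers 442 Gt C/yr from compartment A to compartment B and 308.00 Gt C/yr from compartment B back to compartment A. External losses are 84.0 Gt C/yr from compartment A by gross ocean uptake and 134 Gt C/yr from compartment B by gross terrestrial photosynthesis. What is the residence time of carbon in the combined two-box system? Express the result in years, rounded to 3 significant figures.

Treat the two boxes together as one reservoir: the mixing fluxes between them are internal recycling, so τ = ΣM / Σ(external losses).
M_total = 373 + 293 = 666.00 Gt C.
ΣF_external_out = 84.0 + 134 = 218.00 Gt C/yr.
τ = M_total / ΣF_ext = 666.00 / 218.00 = 3.055 yr.

3.06 yr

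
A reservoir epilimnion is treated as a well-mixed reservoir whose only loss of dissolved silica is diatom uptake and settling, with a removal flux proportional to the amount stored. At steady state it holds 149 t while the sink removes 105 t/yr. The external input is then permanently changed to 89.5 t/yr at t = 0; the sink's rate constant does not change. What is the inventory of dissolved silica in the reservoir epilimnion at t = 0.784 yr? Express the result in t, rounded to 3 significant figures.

140 t

Residence time τ = M₀/F₀ = 1.419 yr. The eventual steady state is M_∞ = M₀·(F₁/F₀) = 149 × 89.5/105 = 127.00 t.
The anomaly ΔM(t) = M(t) − M_∞ decays as ΔM₀·e^(−t/τ) with ΔM₀ = 149 − 127.00 = 22.00 t.
At t = 0.784 yr, e^(−t/τ) = e^(−0.5525) = 0.5755, so ΔM = 12.66 t and M = 127.00 + 12.66 = 139.66 t.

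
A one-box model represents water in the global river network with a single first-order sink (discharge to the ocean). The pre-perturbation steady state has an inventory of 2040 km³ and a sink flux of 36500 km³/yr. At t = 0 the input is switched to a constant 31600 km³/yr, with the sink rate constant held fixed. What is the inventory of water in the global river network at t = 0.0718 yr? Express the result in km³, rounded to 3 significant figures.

τ = M₀/F₀ = 2040/36500 = 0.05589 yr; rate constant k = 1/τ.
New steady state M_∞ = F₁/k = F₁·τ = 31600 × 0.05589 = 1766.1 km³.
M(t) = M_∞ + (M₀ − M_∞)·e^(−t/τ); t/τ = 0.0718/0.05589 = 1.285, so e^(−t/τ) = 0.2767.
M(t) = 1766.1 + 273.9 × 0.2767 = 1841.9 km³.

1840 km³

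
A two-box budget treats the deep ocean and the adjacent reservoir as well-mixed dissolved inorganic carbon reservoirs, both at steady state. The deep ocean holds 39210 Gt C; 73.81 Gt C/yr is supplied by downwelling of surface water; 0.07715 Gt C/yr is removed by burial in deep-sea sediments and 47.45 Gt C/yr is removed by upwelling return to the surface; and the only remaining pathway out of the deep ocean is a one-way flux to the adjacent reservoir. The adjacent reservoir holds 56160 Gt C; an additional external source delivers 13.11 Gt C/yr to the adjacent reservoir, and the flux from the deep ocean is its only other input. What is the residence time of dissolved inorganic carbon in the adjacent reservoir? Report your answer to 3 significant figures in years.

1430 yr

Balance the deep ocean: ΣF_in = 73.810 Gt C/yr.
Flux to the adjacent reservoir = ΣF_in − (0.07715 + 47.45) = 26.283 Gt C/yr.
Total input to the adjacent reservoir = 26.283 + 13.11 = 39.393 Gt C/yr; at steady state this equals its total output.
τ = M / F = 56160 / 39.393 = 1426 yr.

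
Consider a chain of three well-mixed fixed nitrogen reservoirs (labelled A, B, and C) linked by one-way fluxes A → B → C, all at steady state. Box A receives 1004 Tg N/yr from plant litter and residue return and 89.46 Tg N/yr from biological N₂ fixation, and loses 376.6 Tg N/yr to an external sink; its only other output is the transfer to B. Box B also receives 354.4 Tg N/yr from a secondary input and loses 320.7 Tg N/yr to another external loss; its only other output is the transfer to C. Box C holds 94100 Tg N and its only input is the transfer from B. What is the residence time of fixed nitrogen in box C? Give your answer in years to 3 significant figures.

125 yr

Box A: F(A→B) = (1004 + 89.46) − 376.6 = 716.86 Tg N/yr.
Box B: F(B→C) = (716.86 + 354.4) − 320.7 = 750.56 Tg N/yr.
Box C throughput = its input = 750.56 Tg N/yr; τ = 94100 / 750.56 = 125.4 yr.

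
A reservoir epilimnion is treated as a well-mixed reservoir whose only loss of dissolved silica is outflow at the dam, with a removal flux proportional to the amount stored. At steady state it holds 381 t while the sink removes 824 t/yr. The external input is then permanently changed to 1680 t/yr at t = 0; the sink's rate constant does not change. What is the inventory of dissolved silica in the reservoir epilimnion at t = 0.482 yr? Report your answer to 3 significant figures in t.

The sink rate constant is k = F₀/M₀ = 824/381 = 2.163 yr⁻¹.
Solving dM/dt = F₁ − kM with M(0) = M₀ gives M(t) = F₁/k + (M₀ − F₁/k)·e^(−kt).
F₁/k = 1680/2.163 = 776.80 t; kt = 2.163 × 0.482 = 1.042, e^(−kt) = 0.3526.
M(0.482) = 776.80 + (381 − 776.80) × 0.3526 = 776.80 − 139.6 = 637.24 t.

637 t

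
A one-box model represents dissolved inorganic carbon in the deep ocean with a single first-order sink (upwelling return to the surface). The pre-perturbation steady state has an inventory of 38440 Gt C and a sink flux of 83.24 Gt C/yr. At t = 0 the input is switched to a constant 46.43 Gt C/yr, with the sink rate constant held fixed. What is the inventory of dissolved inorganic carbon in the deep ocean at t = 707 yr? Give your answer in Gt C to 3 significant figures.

τ = M₀/F₀ = 38440/83.24 = 461.8 yr; rate constant k = 1/τ.
New steady state M_∞ = F₁/k = F₁·τ = 46.43 × 461.8 = 21441 Gt C.
M(t) = M_∞ + (M₀ − M_∞)·e^(−t/τ); t/τ = 707/461.8 = 1.531, so e^(−t/τ) = 0.2163.
M(t) = 21441 + 17000 × 0.2163 = 25118 Gt C.

25100 Gt C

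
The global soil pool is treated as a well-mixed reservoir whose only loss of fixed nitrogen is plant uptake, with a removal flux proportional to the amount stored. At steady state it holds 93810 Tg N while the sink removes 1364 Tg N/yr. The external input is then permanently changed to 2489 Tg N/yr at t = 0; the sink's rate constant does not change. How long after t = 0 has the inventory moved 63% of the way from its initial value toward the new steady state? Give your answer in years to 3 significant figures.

τ = M₀/F₀ = 93810/1364 = 68.78 yr.
The remaining gap fraction is e^(−t/τ); 63% covered ⇒ e^(−t/τ) = 0.370.
t = −τ ln(0.370) = 68.78 × 0.9943 = 68.38 yr.

68.4 yr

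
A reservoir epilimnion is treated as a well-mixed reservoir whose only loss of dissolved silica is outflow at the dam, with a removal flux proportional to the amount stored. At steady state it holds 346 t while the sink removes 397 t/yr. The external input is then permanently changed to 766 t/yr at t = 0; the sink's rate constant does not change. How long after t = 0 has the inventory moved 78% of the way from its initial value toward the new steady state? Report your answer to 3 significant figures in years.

1.32 yr

τ = M₀/F₀ = 346/397 = 0.8715 yr.
The remaining gap fraction is e^(−t/τ); 78% covered ⇒ e^(−t/τ) = 0.220.
t = −τ ln(0.220) = 0.8715 × 1.514 = 1.320 yr.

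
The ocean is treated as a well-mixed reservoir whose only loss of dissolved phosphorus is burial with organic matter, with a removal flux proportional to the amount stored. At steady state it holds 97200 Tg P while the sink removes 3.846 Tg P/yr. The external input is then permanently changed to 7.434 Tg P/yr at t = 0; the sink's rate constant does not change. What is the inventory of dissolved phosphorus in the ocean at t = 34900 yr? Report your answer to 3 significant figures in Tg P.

Residence time τ = M₀/F₀ = 25270 yr. The eventual steady state is M_∞ = M₀·(F₁/F₀) = 97200 × 7.434/3.846 = 187880 Tg P.
The anomaly ΔM(t) = M(t) − M_∞ decays as ΔM₀·e^(−t/τ) with ΔM₀ = 97200 − 187880 = −90680 Tg P.
At t = 34900 yr, e^(−t/τ) = e^(−1.381) = 0.2513, so ΔM = −22790 Tg P and M = 187880 − 22790 = 165090 Tg P.

165000 Tg P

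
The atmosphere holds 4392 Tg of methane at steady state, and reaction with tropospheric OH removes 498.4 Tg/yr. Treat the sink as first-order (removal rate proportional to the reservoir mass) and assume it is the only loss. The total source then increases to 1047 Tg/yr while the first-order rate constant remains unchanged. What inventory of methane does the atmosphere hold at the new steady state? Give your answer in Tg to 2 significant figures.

9200 Tg

Rate constant k = F/M = 498.4 / 4392 = 0.1135 yr⁻¹.
At the new steady state, source = k·M_new ⇒ M_new = 1047 / 0.1135 = 9226 Tg.
(Equivalently M_new = M × F_new/F_old = 4392 × 1047/498.4.)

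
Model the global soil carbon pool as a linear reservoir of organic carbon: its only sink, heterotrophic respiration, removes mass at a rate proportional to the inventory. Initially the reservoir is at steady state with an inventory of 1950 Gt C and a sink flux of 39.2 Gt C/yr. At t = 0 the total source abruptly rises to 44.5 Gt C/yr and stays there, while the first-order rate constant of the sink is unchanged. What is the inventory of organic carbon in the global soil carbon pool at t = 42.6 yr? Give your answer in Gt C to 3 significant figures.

τ = M₀/F₀ = 1950/39.2 = 49.74 yr; rate constant k = 1/τ.
New steady state M_∞ = F₁/k = F₁·τ = 44.5 × 49.74 = 2213.6 Gt C.
M(t) = M_∞ + (M₀ − M_∞)·e^(−t/τ); t/τ = 42.6/49.74 = 0.8564, so e^(−t/τ) = 0.4247.
M(t) = 2213.6 − 263.6 × 0.4247 = 2101.7 Gt C.

2100 Gt C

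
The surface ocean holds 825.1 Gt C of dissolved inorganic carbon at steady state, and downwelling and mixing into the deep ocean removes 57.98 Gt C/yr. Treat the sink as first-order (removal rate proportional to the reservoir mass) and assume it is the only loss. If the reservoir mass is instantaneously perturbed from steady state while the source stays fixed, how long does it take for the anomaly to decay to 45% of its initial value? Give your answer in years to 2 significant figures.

11 yr

For a linear reservoir the anomaly decays as exp(−t/τ) with τ = M/F = 825.1/57.98 = 14.23 yr.
exp(−t/τ) = 0.45 ⇒ t = −τ ln(0.45) = 14.23 × 0.7985 = 11.36 yr.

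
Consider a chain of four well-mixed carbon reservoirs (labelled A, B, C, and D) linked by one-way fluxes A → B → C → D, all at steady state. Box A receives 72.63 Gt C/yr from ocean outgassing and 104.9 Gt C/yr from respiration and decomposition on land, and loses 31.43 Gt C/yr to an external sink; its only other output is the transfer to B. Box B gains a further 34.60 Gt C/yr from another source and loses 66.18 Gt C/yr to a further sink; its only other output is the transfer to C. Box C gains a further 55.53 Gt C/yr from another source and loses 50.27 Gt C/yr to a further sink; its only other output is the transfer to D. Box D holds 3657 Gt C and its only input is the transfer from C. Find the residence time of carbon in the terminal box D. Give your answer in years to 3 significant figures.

Box A: F(A→B) = (72.63 + 104.9) − 31.43 = 146.10 Gt C/yr.
Box B: F(B→C) = (146.10 + 34.60) − 66.18 = 114.52 Gt C/yr.
Box C: F(C→D) = (114.52 + 55.53) − 50.27 = 119.78 Gt C/yr.
Box D throughput = its input = 119.78 Gt C/yr; τ = 3657 / 119.78 = 30.53 yr.

30.5 yr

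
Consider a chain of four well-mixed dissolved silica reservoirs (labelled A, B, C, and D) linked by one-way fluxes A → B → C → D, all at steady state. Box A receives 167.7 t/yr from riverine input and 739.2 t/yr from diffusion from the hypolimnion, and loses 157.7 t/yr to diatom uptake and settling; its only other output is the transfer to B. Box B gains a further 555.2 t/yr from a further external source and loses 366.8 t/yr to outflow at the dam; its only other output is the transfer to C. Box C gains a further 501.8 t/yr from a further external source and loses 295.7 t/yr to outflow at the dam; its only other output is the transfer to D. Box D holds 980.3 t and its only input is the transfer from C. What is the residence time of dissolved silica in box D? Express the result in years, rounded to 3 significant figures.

Box A: F(A→B) = (167.7 + 739.2) − 157.7 = 749.20 t/yr.
Box B: F(B→C) = (749.20 + 555.2) − 366.8 = 937.60 t/yr.
Box C: F(C→D) = (937.60 + 501.8) − 295.7 = 1143.7 t/yr.
Box D throughput = its input = 1143.7 t/yr; τ = 980.3 / 1143.7 = 0.8571 yr.

0.857 yr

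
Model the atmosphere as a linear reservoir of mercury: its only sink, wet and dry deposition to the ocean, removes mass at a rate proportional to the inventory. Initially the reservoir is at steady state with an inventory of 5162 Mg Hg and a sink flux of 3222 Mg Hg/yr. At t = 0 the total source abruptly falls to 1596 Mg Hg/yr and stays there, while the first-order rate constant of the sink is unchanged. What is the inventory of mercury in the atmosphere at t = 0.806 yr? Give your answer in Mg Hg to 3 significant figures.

The sink rate constant is k = F₀/M₀ = 3222/5162 = 0.6242 yr⁻¹.
Solving dM/dt = F₁ − kM with M(0) = M₀ gives M(t) = F₁/k + (M₀ − F₁/k)·e^(−kt).
F₁/k = 1596/0.6242 = 2557.0 Mg Hg; kt = 0.6242 × 0.806 = 0.5031, e^(−kt) = 0.6047.
M(0.806) = 2557.0 + (5162 − 2557.0) × 0.6047 = 2557.0 + 1575 = 4132.1 Mg Hg.

4130 Mg Hg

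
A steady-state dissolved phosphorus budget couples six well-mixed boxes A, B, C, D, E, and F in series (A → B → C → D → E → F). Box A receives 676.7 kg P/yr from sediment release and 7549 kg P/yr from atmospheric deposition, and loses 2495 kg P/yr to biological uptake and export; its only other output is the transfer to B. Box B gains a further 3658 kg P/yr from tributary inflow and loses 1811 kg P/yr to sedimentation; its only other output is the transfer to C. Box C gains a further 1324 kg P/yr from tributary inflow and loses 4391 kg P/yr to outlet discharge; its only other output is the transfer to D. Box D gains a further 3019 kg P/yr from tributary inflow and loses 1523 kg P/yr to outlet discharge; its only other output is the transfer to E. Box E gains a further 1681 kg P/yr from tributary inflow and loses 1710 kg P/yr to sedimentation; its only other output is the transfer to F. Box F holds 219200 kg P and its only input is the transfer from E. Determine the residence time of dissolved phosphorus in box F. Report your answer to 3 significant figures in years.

36.7 yr

Box A: F(A→B) = (676.7 + 7549) − 2495 = 5730.7 kg P/yr.
Box B: F(B→C) = (5730.7 + 3658) − 1811 = 7577.7 kg P/yr.
Box C: F(C→D) = (7577.7 + 1324) − 4391 = 4510.7 kg P/yr.
Box D: F(D→E) = (4510.7 + 3019) − 1523 = 6006.7 kg P/yr.
Box E: F(E→F) = (6006.7 + 1681) − 1710 = 5977.7 kg P/yr.
Box F throughput = its input = 5977.7 kg P/yr; τ = 219200 / 5977.7 = 36.67 yr.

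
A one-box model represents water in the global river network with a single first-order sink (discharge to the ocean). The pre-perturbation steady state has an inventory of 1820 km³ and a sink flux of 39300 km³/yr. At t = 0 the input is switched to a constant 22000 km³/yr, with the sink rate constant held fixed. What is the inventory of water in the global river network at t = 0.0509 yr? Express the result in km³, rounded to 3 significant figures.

1290 km³

Residence time τ = M₀/F₀ = 0.04631 yr. The eventual steady state is M_∞ = M₀·(F₁/F₀) = 1820 × 22000/39300 = 1018.8 km³.
The anomaly ΔM(t) = M(t) − M_∞ decays as ΔM₀·e^(−t/τ) with ΔM₀ = 1820 − 1018.8 = 801.2 km³.
At t = 0.0509 yr, e^(−t/τ) = e^(−1.099) = 0.3332, so ΔM = 266.9 km³ and M = 1018.8 + 266.9 = 1285.8 km³.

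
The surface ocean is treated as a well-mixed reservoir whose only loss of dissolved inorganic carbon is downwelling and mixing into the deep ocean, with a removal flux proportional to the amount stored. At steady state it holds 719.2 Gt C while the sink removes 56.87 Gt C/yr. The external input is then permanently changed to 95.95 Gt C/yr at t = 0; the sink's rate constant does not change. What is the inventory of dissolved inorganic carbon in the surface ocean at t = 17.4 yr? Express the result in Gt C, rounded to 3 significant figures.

τ = M₀/F₀ = 719.2/56.87 = 12.65 yr; rate constant k = 1/τ.
New steady state M_∞ = F₁/k = F₁·τ = 95.95 × 12.65 = 1213.4 Gt C.
M(t) = M_∞ + (M₀ − M_∞)·e^(−t/τ); t/τ = 17.4/12.65 = 1.376, so e^(−t/τ) = 0.2526.
M(t) = 1213.4 − 494.2 × 0.2526 = 1088.6 Gt C.

1090 Gt C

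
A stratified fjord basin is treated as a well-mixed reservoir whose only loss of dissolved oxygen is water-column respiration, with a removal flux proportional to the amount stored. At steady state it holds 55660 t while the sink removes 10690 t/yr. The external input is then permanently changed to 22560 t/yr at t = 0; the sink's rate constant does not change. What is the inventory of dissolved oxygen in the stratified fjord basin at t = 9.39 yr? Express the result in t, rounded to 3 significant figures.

The sink rate constant is k = F₀/M₀ = 10690/55660 = 0.1921 yr⁻¹.
Solving dM/dt = F₁ − kM with M(0) = M₀ gives M(t) = F₁/k + (M₀ − F₁/k)·e^(−kt).
F₁/k = 22560/0.1921 = 117460 t; kt = 0.1921 × 9.39 = 1.803, e^(−kt) = 0.1647.
M(9.39) = 117460 + (55660 − 117460) × 0.1647 = 117460 − 10180 = 107280 t.

107000 t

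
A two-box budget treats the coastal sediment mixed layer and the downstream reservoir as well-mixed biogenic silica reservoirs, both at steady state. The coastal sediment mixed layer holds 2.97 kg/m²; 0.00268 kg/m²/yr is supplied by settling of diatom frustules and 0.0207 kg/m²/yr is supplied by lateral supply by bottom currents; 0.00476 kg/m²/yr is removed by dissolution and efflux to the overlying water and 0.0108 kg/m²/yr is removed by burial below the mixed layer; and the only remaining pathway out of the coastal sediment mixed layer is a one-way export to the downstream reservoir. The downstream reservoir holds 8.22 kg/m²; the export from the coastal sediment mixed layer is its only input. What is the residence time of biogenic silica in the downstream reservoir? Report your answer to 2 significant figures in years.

Balance the coastal sediment mixed layer: ΣF_in = 0.00268 + 0.0207 = 0.023380 kg/m²/yr.
Export to the downstream reservoir = ΣF_in − (0.00476 + 0.0108) = 0.0078200 kg/m²/yr.
At steady state the output of the downstream reservoir equals its input, 0.0078200 kg/m²/yr.
τ = M / F = 8.22 / 0.0078200 = 1051 yr.

1100 yr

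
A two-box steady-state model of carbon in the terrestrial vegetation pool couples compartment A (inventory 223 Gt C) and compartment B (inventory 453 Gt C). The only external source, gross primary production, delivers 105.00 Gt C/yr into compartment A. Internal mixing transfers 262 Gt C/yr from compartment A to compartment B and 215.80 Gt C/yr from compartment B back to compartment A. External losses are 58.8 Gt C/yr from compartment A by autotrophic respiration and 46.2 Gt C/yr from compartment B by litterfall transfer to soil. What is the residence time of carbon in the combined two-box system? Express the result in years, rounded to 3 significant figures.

6.44 yr

Residence time in the combined system uses the total inventory and the total *external* removal — internal exchanges between the two boxes cancel.
M_total = 223 + 453 = 676.00 Gt C.
ΣF_external_out = 58.8 + 46.2 = 105.00 Gt C/yr.
τ = M_total / ΣF_ext = 676.00 / 105.00 = 6.438 yr.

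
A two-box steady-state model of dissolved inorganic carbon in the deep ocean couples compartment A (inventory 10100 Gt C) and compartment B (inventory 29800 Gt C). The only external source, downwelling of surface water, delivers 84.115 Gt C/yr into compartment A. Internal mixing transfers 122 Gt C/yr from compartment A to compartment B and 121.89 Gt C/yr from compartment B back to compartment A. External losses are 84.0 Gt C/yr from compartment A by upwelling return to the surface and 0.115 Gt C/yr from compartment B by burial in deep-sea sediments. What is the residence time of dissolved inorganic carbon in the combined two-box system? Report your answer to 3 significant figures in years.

474 yr

Treat the two boxes together as one reservoir: the mixing fluxes between them are internal recycling, so τ = ΣM / Σ(external losses).
M_total = 10100 + 29800 = 39900 Gt C.
ΣF_external_out = 84.0 + 0.115 = 84.115 Gt C/yr.
τ = M_total / ΣF_ext = 39900 / 84.115 = 474.4 yr.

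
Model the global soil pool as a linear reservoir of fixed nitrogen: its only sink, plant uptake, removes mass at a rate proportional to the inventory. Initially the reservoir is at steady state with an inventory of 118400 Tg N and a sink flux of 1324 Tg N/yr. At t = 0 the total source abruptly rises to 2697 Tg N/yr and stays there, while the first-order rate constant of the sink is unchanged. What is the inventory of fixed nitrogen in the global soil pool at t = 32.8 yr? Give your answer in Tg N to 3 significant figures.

156000 Tg N

Residence time τ = M₀/F₀ = 89.43 yr. The eventual steady state is M_∞ = M₀·(F₁/F₀) = 118400 × 2697/1324 = 241180 Tg N.
The anomaly ΔM(t) = M(t) − M_∞ decays as ΔM₀·e^(−t/τ) with ΔM₀ = 118400 − 241180 = −122800 Tg N.
At t = 32.8 yr, e^(−t/τ) = e^(−0.3668) = 0.6930, so ΔM = −85080 Tg N and M = 241180 − 85080 = 156100 Tg N.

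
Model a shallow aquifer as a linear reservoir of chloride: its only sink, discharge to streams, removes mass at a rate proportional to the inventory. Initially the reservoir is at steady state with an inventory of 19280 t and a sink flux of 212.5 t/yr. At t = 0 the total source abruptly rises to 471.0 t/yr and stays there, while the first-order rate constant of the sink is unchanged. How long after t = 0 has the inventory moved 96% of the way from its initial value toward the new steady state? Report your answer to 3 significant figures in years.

292 yr

τ = M₀/F₀ = 19280/212.5 = 90.73 yr.
The remaining gap fraction is e^(−t/τ); 96% covered ⇒ e^(−t/τ) = 0.0400.
t = −τ ln(0.0400) = 90.73 × 3.219 = 292.0 yr.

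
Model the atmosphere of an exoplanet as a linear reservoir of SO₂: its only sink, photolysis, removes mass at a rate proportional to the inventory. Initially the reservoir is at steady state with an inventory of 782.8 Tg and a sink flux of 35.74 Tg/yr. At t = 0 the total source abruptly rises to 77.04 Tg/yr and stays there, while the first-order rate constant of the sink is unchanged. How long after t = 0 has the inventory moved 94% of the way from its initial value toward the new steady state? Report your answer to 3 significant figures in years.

τ = M₀/F₀ = 782.8/35.74 = 21.90 yr.
The remaining gap fraction is e^(−t/τ); 94% covered ⇒ e^(−t/τ) = 0.0600.
t = −τ ln(0.0600) = 21.90 × 2.813 = 61.62 yr.

61.6 yr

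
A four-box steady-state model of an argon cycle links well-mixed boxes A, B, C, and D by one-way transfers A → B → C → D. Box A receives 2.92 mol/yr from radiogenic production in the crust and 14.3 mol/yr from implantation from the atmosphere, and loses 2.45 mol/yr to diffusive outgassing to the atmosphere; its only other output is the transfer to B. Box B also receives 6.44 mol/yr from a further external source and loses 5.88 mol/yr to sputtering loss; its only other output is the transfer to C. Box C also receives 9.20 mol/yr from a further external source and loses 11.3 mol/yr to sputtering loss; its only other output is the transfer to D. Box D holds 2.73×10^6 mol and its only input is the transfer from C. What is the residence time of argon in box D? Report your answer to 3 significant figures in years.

206000 yr

Box A: F(A→B) = (2.92 + 14.3) − 2.45 = 14.770 mol/yr.
Box B: F(B→C) = (14.770 + 6.44) − 5.88 = 15.330 mol/yr.
Box C: F(C→D) = (15.330 + 9.20) − 11.3 = 13.230 mol/yr.
Box D throughput = its input = 13.230 mol/yr; τ = 2.73×10^6 / 13.230 = 206300 yr.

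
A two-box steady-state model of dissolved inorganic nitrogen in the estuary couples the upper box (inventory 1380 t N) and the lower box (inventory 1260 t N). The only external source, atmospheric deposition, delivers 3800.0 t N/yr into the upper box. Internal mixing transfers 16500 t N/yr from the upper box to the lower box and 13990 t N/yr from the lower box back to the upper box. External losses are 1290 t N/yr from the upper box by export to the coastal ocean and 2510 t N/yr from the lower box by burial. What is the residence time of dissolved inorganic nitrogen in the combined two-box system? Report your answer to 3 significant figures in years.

0.695 yr

For the system as a whole, the A↔B exchange is internal and contributes nothing to the throughput; only the external sinks remove mass.
M_total = 1380 + 1260 = 2640.0 t N.
ΣF_external_out = 1290 + 2510 = 3800.0 t N/yr.
τ = M_total / ΣF_ext = 2640.0 / 3800.0 = 0.6947 yr.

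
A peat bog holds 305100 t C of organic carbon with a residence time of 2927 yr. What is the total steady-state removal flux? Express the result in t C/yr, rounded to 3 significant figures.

F = M / τ = 305100 / 2927 = 104.2 t C/yr.

104 t C/yr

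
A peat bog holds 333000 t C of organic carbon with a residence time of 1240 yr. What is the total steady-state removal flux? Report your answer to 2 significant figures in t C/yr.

270 t C/yr

F = M / τ = 333000 / 1240 = 268.5 t C/yr.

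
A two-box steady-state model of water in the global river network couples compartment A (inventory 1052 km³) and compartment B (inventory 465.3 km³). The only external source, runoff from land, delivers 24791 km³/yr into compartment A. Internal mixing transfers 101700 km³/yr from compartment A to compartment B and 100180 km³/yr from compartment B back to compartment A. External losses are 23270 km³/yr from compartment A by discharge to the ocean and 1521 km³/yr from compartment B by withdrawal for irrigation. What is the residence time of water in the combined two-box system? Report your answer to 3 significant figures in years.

Treat the two boxes together as one reservoir: the mixing fluxes between them are internal recycling, so τ = ΣM / Σ(external losses).
M_total = 1052 + 465.3 = 1517.3 km³.
ΣF_external_out = 23270 + 1521 = 24791 km³/yr.
τ = M_total / ΣF_ext = 1517.3 / 24791 = 0.06120 yr.

0.0612 yr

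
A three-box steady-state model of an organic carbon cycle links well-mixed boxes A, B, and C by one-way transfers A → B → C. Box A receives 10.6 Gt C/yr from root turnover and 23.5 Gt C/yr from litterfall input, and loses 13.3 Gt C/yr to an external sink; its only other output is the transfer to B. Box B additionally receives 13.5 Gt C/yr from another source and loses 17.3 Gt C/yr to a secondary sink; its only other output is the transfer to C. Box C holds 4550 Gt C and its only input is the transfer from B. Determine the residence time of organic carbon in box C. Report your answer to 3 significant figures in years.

268 yr

Box A: F(A→B) = (10.6 + 23.5) − 13.3 = 20.800 Gt C/yr.
Box B: F(B→C) = (20.800 + 13.5) − 17.3 = 17.000 Gt C/yr.
Box C throughput = its input = 17.000 Gt C/yr; τ = 4550 / 17.000 = 267.6 yr.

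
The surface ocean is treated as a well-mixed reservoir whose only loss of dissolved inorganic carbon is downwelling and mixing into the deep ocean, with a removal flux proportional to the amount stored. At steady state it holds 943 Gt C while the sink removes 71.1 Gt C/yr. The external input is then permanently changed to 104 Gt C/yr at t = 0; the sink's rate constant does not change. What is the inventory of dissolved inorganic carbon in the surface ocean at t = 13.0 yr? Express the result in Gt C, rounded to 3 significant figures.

1220 Gt C

Residence time τ = M₀/F₀ = 13.26 yr. The eventual steady state is M_∞ = M₀·(F₁/F₀) = 943 × 104/71.1 = 1379.4 Gt C.
The anomaly ΔM(t) = M(t) − M_∞ decays as ΔM₀·e^(−t/τ) with ΔM₀ = 943 − 1379.4 = −436.4 Gt C.
At t = 13.0 yr, e^(−t/τ) = e^(−0.9802) = 0.3752, so ΔM = −163.7 Gt C and M = 1379.4 − 163.7 = 1215.6 Gt C.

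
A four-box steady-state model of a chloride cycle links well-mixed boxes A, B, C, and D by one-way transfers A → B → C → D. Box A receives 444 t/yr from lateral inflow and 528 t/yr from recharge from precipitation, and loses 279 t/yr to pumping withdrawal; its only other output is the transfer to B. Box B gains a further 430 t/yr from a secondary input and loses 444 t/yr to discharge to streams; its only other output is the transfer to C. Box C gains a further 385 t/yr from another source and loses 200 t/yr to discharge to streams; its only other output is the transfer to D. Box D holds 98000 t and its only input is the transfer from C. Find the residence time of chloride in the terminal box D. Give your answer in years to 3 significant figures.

Box A: F(A→B) = (444 + 528) − 279 = 693.00 t/yr.
Box B: F(B→C) = (693.00 + 430) − 444 = 679.00 t/yr.
Box C: F(C→D) = (679.00 + 385) − 200 = 864.00 t/yr.
Box D throughput = its input = 864.00 t/yr; τ = 98000 / 864.00 = 113.4 yr.

113 yr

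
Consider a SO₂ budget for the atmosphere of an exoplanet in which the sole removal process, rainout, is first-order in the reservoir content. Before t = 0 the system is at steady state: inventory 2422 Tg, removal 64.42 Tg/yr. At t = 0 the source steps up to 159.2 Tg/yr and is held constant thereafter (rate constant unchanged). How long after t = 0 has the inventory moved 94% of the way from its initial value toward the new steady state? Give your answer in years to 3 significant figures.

106 yr

τ = M₀/F₀ = 2422/64.42 = 37.60 yr.
The remaining gap fraction is e^(−t/τ); 94% covered ⇒ e^(−t/τ) = 0.0600.
t = −τ ln(0.0600) = 37.60 × 2.813 = 105.8 yr.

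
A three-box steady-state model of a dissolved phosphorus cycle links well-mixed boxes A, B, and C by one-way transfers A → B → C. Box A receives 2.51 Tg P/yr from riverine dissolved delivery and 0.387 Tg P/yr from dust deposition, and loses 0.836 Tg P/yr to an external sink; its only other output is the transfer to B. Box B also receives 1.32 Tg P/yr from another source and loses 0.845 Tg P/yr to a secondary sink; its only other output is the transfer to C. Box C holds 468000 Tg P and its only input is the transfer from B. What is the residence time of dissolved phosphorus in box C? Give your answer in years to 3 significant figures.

Box A: F(A→B) = (2.51 + 0.387) − 0.836 = 2.0610 Tg P/yr.
Box B: F(B→C) = (2.0610 + 1.32) − 0.845 = 2.5360 Tg P/yr.
Box C throughput = its input = 2.5360 Tg P/yr; τ = 468000 / 2.5360 = 184500 yr.

185000 yr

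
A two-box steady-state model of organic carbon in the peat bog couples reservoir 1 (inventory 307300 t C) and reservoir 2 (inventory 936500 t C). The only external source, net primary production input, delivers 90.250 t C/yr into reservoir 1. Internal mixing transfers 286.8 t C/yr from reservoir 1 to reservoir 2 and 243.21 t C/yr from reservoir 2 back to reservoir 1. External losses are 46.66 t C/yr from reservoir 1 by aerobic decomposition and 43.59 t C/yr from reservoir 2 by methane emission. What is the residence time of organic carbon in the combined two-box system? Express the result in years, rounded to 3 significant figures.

Treat the two boxes together as one reservoir: the mixing fluxes between them are internal recycling, so τ = ΣM / Σ(external losses).
M_total = 307300 + 936500 = 1.2438×10^6 t C.
ΣF_external_out = 46.66 + 43.59 = 90.250 t C/yr.
τ = M_total / ΣF_ext = 1.2438×10^6 / 90.250 = 13780 yr.

13800 yr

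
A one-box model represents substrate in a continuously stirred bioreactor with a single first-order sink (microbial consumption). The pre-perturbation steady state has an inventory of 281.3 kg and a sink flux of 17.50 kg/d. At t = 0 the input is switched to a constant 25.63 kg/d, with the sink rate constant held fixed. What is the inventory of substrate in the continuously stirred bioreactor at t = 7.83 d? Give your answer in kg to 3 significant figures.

332 kg

The sink rate constant is k = F₀/M₀ = 17.50/281.3 = 0.06221 d⁻¹.
Solving dM/dt = F₁ − kM with M(0) = M₀ gives M(t) = F₁/k + (M₀ − F₁/k)·e^(−kt).
F₁/k = 25.63/0.06221 = 411.98 kg; kt = 0.06221 × 7.83 = 0.4871, e^(−kt) = 0.6144.
M(7.83) = 411.98 + (281.3 − 411.98) × 0.6144 = 411.98 − 80.29 = 331.69 kg.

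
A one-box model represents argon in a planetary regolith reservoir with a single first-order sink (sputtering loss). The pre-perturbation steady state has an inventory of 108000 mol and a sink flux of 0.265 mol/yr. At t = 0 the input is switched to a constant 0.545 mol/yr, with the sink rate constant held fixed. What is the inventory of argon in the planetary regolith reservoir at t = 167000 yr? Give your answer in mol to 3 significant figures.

Residence time τ = M₀/F₀ = 407500 yr. The eventual steady state is M_∞ = M₀·(F₁/F₀) = 108000 × 0.545/0.265 = 222110 mol.
The anomaly ΔM(t) = M(t) − M_∞ decays as ΔM₀·e^(−t/τ) with ΔM₀ = 108000 − 222110 = −114100 mol.
At t = 167000 yr, e^(−t/τ) = e^(−0.4098) = 0.6638, so ΔM = −75750 mol and M = 222110 − 75750 = 146360 mol.

146000 mol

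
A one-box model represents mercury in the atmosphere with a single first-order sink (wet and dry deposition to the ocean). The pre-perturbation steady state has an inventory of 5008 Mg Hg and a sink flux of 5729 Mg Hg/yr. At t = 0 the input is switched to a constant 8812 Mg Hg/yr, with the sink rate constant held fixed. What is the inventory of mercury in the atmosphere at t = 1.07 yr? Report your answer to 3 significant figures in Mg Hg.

The sink rate constant is k = F₀/M₀ = 5729/5008 = 1.144 yr⁻¹.
Solving dM/dt = F₁ − kM with M(0) = M₀ gives M(t) = F₁/k + (M₀ − F₁/k)·e^(−kt).
F₁/k = 8812/1.144 = 7703.0 Mg Hg; kt = 1.144 × 1.07 = 1.224, e^(−kt) = 0.2940.
M(1.07) = 7703.0 + (5008 − 7703.0) × 0.2940 = 7703.0 − 792.4 = 6910.6 Mg Hg.

6910 Mg Hg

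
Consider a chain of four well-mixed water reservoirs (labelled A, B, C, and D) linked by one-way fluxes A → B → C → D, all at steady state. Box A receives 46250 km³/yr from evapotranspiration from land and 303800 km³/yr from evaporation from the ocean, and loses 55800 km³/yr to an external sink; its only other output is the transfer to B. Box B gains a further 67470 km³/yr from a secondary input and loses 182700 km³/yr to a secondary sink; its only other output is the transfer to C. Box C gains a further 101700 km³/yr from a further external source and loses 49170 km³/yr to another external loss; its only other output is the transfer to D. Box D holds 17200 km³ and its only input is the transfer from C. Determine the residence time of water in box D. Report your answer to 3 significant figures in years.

0.0743 yr

Box A: F(A→B) = (46250 + 303800) − 55800 = 294250 km³/yr.
Box B: F(B→C) = (294250 + 67470) − 182700 = 179020 km³/yr.
Box C: F(C→D) = (179020 + 101700) − 49170 = 231550 km³/yr.
Box D throughput = its input = 231550 km³/yr; τ = 17200 / 231550 = 0.07428 yr.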